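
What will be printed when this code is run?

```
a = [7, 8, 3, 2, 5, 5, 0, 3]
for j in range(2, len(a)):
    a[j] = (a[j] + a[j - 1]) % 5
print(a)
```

j=2: a[2] = (3+8)%5 = 1 → [7, 8, 1, 2, 5, 5, 0, 3]
j=3: a[3] = (2+1)%5 = 3 → [7, 8, 1, 3, 5, 5, 0, 3]
j=4: a[4] = (5+3)%5 = 3 → [7, 8, 1, 3, 3, 5, 0, 3]
j=5: a[5] = (5+3)%5 = 3 → [7, 8, 1, 3, 3, 3, 0, 3]
j=6: a[6] = (0+3)%5 = 3 → [7, 8, 1, 3, 3, 3, 3, 3]
j=7: a[7] = (3+3)%5 = 1 → [7, 8, 1, 3, 3, 3, 3, 1]

[7, 8, 1, 3, 3, 3, 3, 1]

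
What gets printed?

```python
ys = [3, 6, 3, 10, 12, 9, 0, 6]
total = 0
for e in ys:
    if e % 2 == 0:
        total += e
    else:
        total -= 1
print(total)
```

e=3: not even, total = 0-1 = -1
e=6: even, total = (-1)+6 = 5
e=3: not even, total = 5-1 = 4
e=10: even, total = 4+10 = 14
e=12: even, total = 14+12 = 26
e=9: not even, total = 26-1 = 25
e=0: even, total = 25+0 = 25
e=6: even, total = 25+6 = 31

31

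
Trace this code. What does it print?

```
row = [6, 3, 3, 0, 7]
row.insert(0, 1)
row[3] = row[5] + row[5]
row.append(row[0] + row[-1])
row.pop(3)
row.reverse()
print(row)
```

insert 1 at 0 → [1, 6, 3, 3, 0, 7]
row[3] = row[5]+row[5] = 7+7 = 14 → [1, 6, 3, 14, 0, 7]
append row[0]+row[-1] = 1+7 = 8 → [1, 6, 3, 14, 0, 7, 8]
pop(3) removes 14 → [1, 6, 3, 0, 7, 8]
reverse → [8, 7, 0, 3, 6, 1]

[8, 7, 0, 3, 6, 1]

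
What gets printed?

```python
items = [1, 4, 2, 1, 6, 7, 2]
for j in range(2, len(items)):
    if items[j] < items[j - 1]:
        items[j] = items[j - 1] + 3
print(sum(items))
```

70

j=2: 2<4, items[2] = 4+3 = 7 → [1, 4, 7, 1, 6, 7, 2]
j=3: 1<7, items[3] = 7+3 = 10 → [1, 4, 7, 10, 6, 7, 2]
j=4: 6<10, items[4] = 10+3 = 13 → [1, 4, 7, 10, 13, 7, 2]
j=5: 7<13, items[5] = 13+3 = 16 → [1, 4, 7, 10, 13, 16, 2]
j=6: 2<16, items[6] = 16+3 = 19 → [1, 4, 7, 10, 13, 16, 19]
sum = 70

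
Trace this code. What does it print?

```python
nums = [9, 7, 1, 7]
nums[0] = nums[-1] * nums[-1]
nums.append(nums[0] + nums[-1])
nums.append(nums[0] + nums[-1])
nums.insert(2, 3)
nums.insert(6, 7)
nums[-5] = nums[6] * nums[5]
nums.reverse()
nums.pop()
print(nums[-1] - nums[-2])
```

nums[0] = nums[-1]*nums[-1] = 7*7 = 49 → [49, 7, 1, 7]
append nums[0]+nums[-1] = 49+7 = 56 → [49, 7, 1, 7, 56]
append nums[0]+nums[-1] = 49+56 = 105 → [49, 7, 1, 7, 56, 105]
insert 3 at 2 → [49, 7, 3, 1, 7, 56, 105]
insert 7 at 6 → [49, 7, 3, 1, 7, 56, 7, 105]
nums[-5] = nums[6]*nums[5] = 7*56 = 392 → [49, 7, 3, 392, 7, 56, 7, 105]
reverse → [105, 7, 56, 7, 392, 3, 7, 49]
pop() removes 49 → [105, 7, 56, 7, 392, 3, 7]
nums[-1]-nums[-2] = 7-3 = 4

4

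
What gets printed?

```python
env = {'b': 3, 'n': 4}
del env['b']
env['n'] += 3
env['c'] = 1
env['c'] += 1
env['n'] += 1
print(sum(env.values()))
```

del 'b' → {'n': 4}
env['n'] = 4+3 = 7 → {'n': 7}
env['c'] = 1 → {'n': 7, 'c': 1}
env['c'] = 1+1 = 2 → {'n': 7, 'c': 2}
env['n'] = 7+1 = 8 → {'n': 8, 'c': 2}
sum of values = 10

10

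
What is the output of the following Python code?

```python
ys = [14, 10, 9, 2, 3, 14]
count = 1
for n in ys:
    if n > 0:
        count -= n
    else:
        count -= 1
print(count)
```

n=14: >0, count = 1-14 = -13
n=10: >0, count = (-13)-10 = -23
n=9: >0, count = (-23)-9 = -32
n=2: >0, count = (-32)-2 = -34
n=3: >0, count = (-34)-3 = -37
n=14: >0, count = (-37)-14 = -51

-51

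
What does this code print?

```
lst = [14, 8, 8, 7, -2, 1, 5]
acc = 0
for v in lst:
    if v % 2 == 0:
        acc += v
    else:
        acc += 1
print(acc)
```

v=14: even, acc = 0+14 = 14
v=8: even, acc = 14+8 = 22
v=8: even, acc = 22+8 = 30
v=7: not even, acc = 30+1 = 31
v=-2: even, acc = 31+(-2) = 29
v=1: not even, acc = 29+1 = 30
v=5: not even, acc = 30+1 = 31

31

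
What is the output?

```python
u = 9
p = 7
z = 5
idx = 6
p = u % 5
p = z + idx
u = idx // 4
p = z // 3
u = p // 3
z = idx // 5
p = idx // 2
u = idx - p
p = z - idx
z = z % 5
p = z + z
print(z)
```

1

p = 9%5 = 4
p = 5+6 = 11
u = 6//4 = 1
p = 5//3 = 1
u = 1//3 = 0
z = 6//5 = 1
p = 6//2 = 3
u = 6-3 = 3
p = 1-6 = -5
z = 1%5 = 1
p = 1+1 = 2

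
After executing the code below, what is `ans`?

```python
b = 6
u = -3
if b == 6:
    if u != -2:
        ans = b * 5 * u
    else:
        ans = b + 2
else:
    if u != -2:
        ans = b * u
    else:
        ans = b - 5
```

b=6, u=-3
b == 6 is True; u != -2 is True
→ ans = b * 5 * u = -90

-90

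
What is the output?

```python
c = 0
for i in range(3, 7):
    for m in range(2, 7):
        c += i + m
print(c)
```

i=3,m=2: c = 0+5 = 5
i=3,m=3: c = 5+6 = 11
i=3,m=4: c = 11+7 = 18
i=3,m=5: c = 18+8 = 26
i=3,m=6: c = 26+9 = 35
i=4,m=2: c = 35+6 = 41
i=4,m=3: c = 41+7 = 48
i=4,m=4: c = 48+8 = 56
i=4,m=5: c = 56+9 = 65
i=4,m=6: c = 65+10 = 75
i=5,m=2: c = 75+7 = 82
i=5,m=3: c = 82+8 = 90
i=5,m=4: c = 90+9 = 99
i=5,m=5: c = 99+10 = 109
i=5,m=6: c = 109+11 = 120
i=6,m=2: c = 120+8 = 128
i=6,m=3: c = 128+9 = 137
i=6,m=4: c = 137+10 = 147
i=6,m=5: c = 147+11 = 158
i=6,m=6: c = 158+12 = 170

170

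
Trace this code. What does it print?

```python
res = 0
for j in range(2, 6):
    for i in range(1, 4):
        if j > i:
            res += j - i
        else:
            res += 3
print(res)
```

j=2,i=1: 2>1, res = 0+1 = 1
j=2,i=2: not 2>2, res = 1+3 = 4
j=2,i=3: not 2>3, res = 4+3 = 7
j=3,i=1: 3>1, res = 7+2 = 9
j=3,i=2: 3>2, res = 9+1 = 10
j=3,i=3: not 3>3, res = 10+3 = 13
j=4,i=1: 4>1, res = 13+3 = 16
j=4,i=2: 4>2, res = 16+2 = 18
j=4,i=3: 4>3, res = 18+1 = 19
j=5,i=1: 5>1, res = 19+4 = 23
j=5,i=2: 5>2, res = 23+3 = 26
j=5,i=3: 5>3, res = 26+2 = 28

28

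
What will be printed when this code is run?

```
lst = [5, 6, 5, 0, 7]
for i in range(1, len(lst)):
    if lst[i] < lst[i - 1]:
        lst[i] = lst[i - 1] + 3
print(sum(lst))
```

47

i=1: 6>=5, unchanged → [5, 6, 5, 0, 7]
i=2: 5<6, lst[2] = 6+3 = 9 → [5, 6, 9, 0, 7]
i=3: 0<9, lst[3] = 9+3 = 12 → [5, 6, 9, 12, 7]
i=4: 7<12, lst[4] = 12+3 = 15 → [5, 6, 9, 12, 15]
sum = 47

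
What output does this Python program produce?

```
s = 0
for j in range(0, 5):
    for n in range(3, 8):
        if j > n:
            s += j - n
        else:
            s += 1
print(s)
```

25

j=0,n=3: not 0>3, s = 0+1 = 1
j=0,n=4: not 0>4, s = 1+1 = 2
j=0,n=5: not 0>5, s = 2+1 = 3
j=0,n=6: not 0>6, s = 3+1 = 4
j=0,n=7: not 0>7, s = 4+1 = 5
j=1,n=3: not 1>3, s = 5+1 = 6
j=1,n=4: not 1>4, s = 6+1 = 7
j=1,n=5: not 1>5, s = 7+1 = 8
j=1,n=6: not 1>6, s = 8+1 = 9
j=1,n=7: not 1>7, s = 9+1 = 10
j=2,n=3: not 2>3, s = 10+1 = 11
j=2,n=4: not 2>4, s = 11+1 = 12
j=2,n=5: not 2>5, s = 12+1 = 13
j=2,n=6: not 2>6, s = 13+1 = 14
j=2,n=7: not 2>7, s = 14+1 = 15
j=3,n=3: not 3>3, s = 15+1 = 16
j=3,n=4: not 3>4, s = 16+1 = 17
j=3,n=5: not 3>5, s = 17+1 = 18
j=3,n=6: not 3>6, s = 18+1 = 19
j=3,n=7: not 3>7, s = 19+1 = 20
j=4,n=3: 4>3, s = 20+1 = 21
j=4,n=4: not 4>4, s = 21+1 = 22
j=4,n=5: not 4>5, s = 22+1 = 23
j=4,n=6: not 4>6, s = 23+1 = 24
j=4,n=7: not 4>7, s = 24+1 = 25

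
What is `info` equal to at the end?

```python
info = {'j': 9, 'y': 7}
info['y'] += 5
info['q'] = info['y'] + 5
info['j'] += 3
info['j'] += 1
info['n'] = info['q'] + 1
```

info['y'] = 7+5 = 12 → {'j': 9, 'y': 12}
info['q'] = info['y']+5 = 17 → {'j': 9, 'y': 12, 'q': 17}
info['j'] = 9+3 = 12 → {'j': 12, 'y': 12, 'q': 17}
info['j'] = 12+1 = 13 → {'j': 13, 'y': 12, 'q': 17}
info['n'] = info['q']+1 = 18 → {'j': 13, 'y': 12, 'q': 17, 'n': 18}

{'j': 13, 'y': 12, 'q': 17, 'n': 18}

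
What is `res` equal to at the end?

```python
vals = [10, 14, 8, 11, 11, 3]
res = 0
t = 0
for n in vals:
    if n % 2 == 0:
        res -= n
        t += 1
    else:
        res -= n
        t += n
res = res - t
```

n=10: even, res = 0-10 = -10; t=1
n=14: even, res = (-10)-14 = -24; t=2
n=8: even, res = (-24)-8 = -32; t=3
n=11: not even, res = (-32)-11 = -43; t=14
n=11: not even, res = (-43)-11 = -54; t=25
n=3: not even, res = (-54)-3 = -57; t=28
res-t = (-57)-28 = -85

-85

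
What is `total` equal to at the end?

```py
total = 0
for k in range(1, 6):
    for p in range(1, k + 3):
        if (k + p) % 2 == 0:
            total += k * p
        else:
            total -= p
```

k=1,p=1: even sum, total = 0+1 = 1
k=1,p=2: odd sum, total = 1-2 = -1
k=1,p=3: even sum, total = (-1)+3 = 2
k=2,p=1: odd sum, total = 2-1 = 1
k=2,p=2: even sum, total = 1+4 = 5
k=2,p=3: odd sum, total = 5-3 = 2
k=2,p=4: even sum, total = 2+8 = 10
k=3,p=1: even sum, total = 10+3 = 13
k=3,p=2: odd sum, total = 13-2 = 11
k=3,p=3: even sum, total = 11+9 = 20
k=3,p=4: odd sum, total = 20-4 = 16
k=3,p=5: even sum, total = 16+15 = 31
k=4,p=1: odd sum, total = 31-1 = 30
k=4,p=2: even sum, total = 30+8 = 38
k=4,p=3: odd sum, total = 38-3 = 35
k=4,p=4: even sum, total = 35+16 = 51
k=4,p=5: odd sum, total = 51-5 = 46
k=4,p=6: even sum, total = 46+24 = 70
k=5,p=1: even sum, total = 70+5 = 75
k=5,p=2: odd sum, total = 75-2 = 73
k=5,p=3: even sum, total = 73+15 = 88
k=5,p=4: odd sum, total = 88-4 = 84
k=5,p=5: even sum, total = 84+25 = 109
k=5,p=6: odd sum, total = 109-6 = 103
k=5,p=7: even sum, total = 103+35 = 138

138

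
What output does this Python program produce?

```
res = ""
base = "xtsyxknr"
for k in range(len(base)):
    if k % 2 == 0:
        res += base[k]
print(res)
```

k=0: add 'x' → 'x'
k=1: skip
k=2: add 's' → 'xs'
k=3: skip
k=4: add 'x' → 'xsx'
k=5: skip
k=6: add 'n' → 'xsxn'
k=7: skip

xsxn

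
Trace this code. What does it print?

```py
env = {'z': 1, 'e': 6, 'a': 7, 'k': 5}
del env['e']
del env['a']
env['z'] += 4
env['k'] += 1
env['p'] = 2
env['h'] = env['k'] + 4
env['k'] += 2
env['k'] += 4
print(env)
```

del 'e' → {'z': 1, 'a': 7, 'k': 5}
del 'a' → {'z': 1, 'k': 5}
env['z'] = 1+4 = 5 → {'z': 5, 'k': 5}
env['k'] = 5+1 = 6 → {'z': 5, 'k': 6}
env['p'] = 2 → {'z': 5, 'k': 6, 'p': 2}
env['h'] = env['k']+4 = 10 → {'z': 5, 'k': 6, 'p': 2, 'h': 10}
env['k'] = 6+2 = 8 → {'z': 5, 'k': 8, 'p': 2, 'h': 10}
env['k'] = 8+4 = 12 → {'z': 5, 'k': 12, 'p': 2, 'h': 10}

{'z': 5, 'k': 12, 'p': 2, 'h': 10}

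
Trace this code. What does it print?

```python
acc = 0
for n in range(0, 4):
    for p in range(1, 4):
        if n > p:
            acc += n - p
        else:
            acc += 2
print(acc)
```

22

n=0,p=1: not 0>1, acc = 0+2 = 2
n=0,p=2: not 0>2, acc = 2+2 = 4
n=0,p=3: not 0>3, acc = 4+2 = 6
n=1,p=1: not 1>1, acc = 6+2 = 8
n=1,p=2: not 1>2, acc = 8+2 = 10
n=1,p=3: not 1>3, acc = 10+2 = 12
n=2,p=1: 2>1, acc = 12+1 = 13
n=2,p=2: not 2>2, acc = 13+2 = 15
n=2,p=3: not 2>3, acc = 15+2 = 17
n=3,p=1: 3>1, acc = 17+2 = 19
n=3,p=2: 3>2, acc = 19+1 = 20
n=3,p=3: not 3>3, acc = 20+2 = 22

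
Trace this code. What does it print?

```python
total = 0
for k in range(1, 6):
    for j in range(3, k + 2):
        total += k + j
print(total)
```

k=2,j=3: total = 0+5 = 5
k=3,j=3: total = 5+6 = 11
k=3,j=4: total = 11+7 = 18
k=4,j=3: total = 18+7 = 25
k=4,j=4: total = 25+8 = 33
k=4,j=5: total = 33+9 = 42
k=5,j=3: total = 42+8 = 50
k=5,j=4: total = 50+9 = 59
k=5,j=5: total = 59+10 = 69
k=5,j=6: total = 69+11 = 80

80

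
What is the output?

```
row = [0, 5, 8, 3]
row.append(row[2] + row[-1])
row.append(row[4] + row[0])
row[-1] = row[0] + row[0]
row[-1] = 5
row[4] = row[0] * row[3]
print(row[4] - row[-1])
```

-5

append row[2]+row[-1] = 8+3 = 11 → [0, 5, 8, 3, 11]
append row[4]+row[0] = 11+0 = 11 → [0, 5, 8, 3, 11, 11]
row[-1] = row[0]+row[0] = 0+0 = 0 → [0, 5, 8, 3, 11, 0]
row[-1] = 5 → [0, 5, 8, 3, 11, 5]
row[4] = row[0]*row[3] = 0*3 = 0 → [0, 5, 8, 3, 0, 5]
row[4]-row[-1] = 0-5 = -5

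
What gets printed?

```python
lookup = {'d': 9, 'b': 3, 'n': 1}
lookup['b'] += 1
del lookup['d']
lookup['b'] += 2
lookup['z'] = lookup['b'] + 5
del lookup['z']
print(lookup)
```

{'b': 6, 'n': 1}

lookup['b'] = 3+1 = 4 → {'d': 9, 'b': 4, 'n': 1}
del 'd' → {'b': 4, 'n': 1}
lookup['b'] = 4+2 = 6 → {'b': 6, 'n': 1}
lookup['z'] = lookup['b']+5 = 11 → {'b': 6, 'n': 1, 'z': 11}
del 'z' → {'b': 6, 'n': 1}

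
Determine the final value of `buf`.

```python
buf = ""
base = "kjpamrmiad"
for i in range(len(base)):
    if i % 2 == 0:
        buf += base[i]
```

'kpmma'

i=0: add 'k' → 'k'
i=1: skip
i=2: add 'p' → 'kp'
i=3: skip
i=4: add 'm' → 'kpm'
i=5: skip
i=6: add 'm' → 'kpmm'
i=7: skip
i=8: add 'a' → 'kpmma'
i=9: skip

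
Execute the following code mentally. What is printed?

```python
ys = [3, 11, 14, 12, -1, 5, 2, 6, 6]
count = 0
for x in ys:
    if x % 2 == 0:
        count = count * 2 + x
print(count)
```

x=3: not even
x=11: not even
x=14: even, count = 0*2+14 = 14
x=12: even, count = 14*2+12 = 40
x=-1: not even
x=5: not even
x=2: even, count = 40*2+2 = 82
x=6: even, count = 82*2+6 = 170
x=6: even, count = 170*2+6 = 346

346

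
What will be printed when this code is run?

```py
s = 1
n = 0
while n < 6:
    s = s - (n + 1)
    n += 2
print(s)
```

n=0: s = 1-1 = 0
n=2: s = 0-3 = -3
n=4: s = (-3)-5 = -8

-8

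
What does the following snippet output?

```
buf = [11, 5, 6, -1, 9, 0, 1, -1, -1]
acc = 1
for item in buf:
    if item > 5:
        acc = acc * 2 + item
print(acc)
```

73

item=11: >5, acc = 1*2+11 = 13
item=5: not >5
item=6: >5, acc = 13*2+6 = 32
item=-1: not >5
item=9: >5, acc = 32*2+9 = 73
item=0: not >5
item=1: not >5
item=-1: not >5
item=-1: not >5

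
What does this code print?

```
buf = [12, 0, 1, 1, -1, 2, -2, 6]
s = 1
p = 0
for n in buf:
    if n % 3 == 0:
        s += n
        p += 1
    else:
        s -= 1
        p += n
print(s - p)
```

10

n=12: %3==0, s = 1+12 = 13; p=1
n=0: %3==0, s = 13+0 = 13; p=2
n=1: not %3==0, s = 13-1 = 12; p=3
n=1: not %3==0, s = 12-1 = 11; p=4
n=-1: not %3==0, s = 11-1 = 10; p=3
n=2: not %3==0, s = 10-1 = 9; p=5
n=-2: not %3==0, s = 9-1 = 8; p=3
n=6: %3==0, s = 8+6 = 14; p=4
s-p = 14-4 = 10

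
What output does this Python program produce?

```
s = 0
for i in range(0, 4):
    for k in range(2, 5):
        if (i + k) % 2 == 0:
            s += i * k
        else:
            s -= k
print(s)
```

i=0,k=2: even sum, s = 0+0 = 0
i=0,k=3: odd sum, s = 0-3 = -3
i=0,k=4: even sum, s = (-3)+0 = -3
i=1,k=2: odd sum, s = (-3)-2 = -5
i=1,k=3: even sum, s = (-5)+3 = -2
i=1,k=4: odd sum, s = (-2)-4 = -6
i=2,k=2: even sum, s = (-6)+4 = -2
i=2,k=3: odd sum, s = (-2)-3 = -5
i=2,k=4: even sum, s = (-5)+8 = 3
i=3,k=2: odd sum, s = 3-2 = 1
i=3,k=3: even sum, s = 1+9 = 10
i=3,k=4: odd sum, s = 10-4 = 6

6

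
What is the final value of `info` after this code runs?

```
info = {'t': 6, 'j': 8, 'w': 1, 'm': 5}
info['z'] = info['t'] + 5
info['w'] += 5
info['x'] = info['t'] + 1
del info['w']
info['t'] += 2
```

info['z'] = info['t']+5 = 11 → {'t': 6, 'j': 8, 'w': 1, 'm': 5, 'z': 11}
info['w'] = 1+5 = 6 → {'t': 6, 'j': 8, 'w': 6, 'm': 5, 'z': 11}
info['x'] = info['t']+1 = 7 → {'t': 6, 'j': 8, 'w': 6, 'm': 5, 'z': 11, 'x': 7}
del 'w' → {'t': 6, 'j': 8, 'm': 5, 'z': 11, 'x': 7}
info['t'] = 6+2 = 8 → {'t': 8, 'j': 8, 'm': 5, 'z': 11, 'x': 7}

{'t': 8, 'j': 8, 'm': 5, 'z': 11, 'x': 7}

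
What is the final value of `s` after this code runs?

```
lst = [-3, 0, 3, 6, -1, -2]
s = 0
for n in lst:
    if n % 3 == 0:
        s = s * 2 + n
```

n=-3: %3==0, s = 0*2+(-3) = -3
n=0: %3==0, s = (-3)*2+0 = -6
n=3: %3==0, s = (-6)*2+3 = -9
n=6: %3==0, s = (-9)*2+6 = -12
n=-1: not %3==0
n=-2: not %3==0

-12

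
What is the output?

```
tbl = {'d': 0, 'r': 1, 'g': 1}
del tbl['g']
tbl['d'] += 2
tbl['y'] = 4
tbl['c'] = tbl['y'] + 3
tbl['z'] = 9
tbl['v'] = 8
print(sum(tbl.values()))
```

31

del 'g' → {'d': 0, 'r': 1}
tbl['d'] = 0+2 = 2 → {'d': 2, 'r': 1}
tbl['y'] = 4 → {'d': 2, 'r': 1, 'y': 4}
tbl['c'] = tbl['y']+3 = 7 → {'d': 2, 'r': 1, 'y': 4, 'c': 7}
tbl['z'] = 9 → {'d': 2, 'r': 1, 'y': 4, 'c': 7, 'z': 9}
tbl['v'] = 8 → {'d': 2, 'r': 1, 'y': 4, 'c': 7, 'z': 9, 'v': 8}
sum of values = 31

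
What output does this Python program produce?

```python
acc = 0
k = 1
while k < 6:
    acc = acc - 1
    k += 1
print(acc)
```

-5

k=1: acc = 0-1 = -1
k=2: acc = (-1)-1 = -2
k=3: acc = (-2)-1 = -3
k=4: acc = (-3)-1 = -4
k=5: acc = (-4)-1 = -5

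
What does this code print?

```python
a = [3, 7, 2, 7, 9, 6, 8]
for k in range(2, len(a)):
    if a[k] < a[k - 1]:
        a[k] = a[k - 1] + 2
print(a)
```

[3, 7, 9, 11, 13, 15, 17]

k=2: 2<7, a[2] = 7+2 = 9 → [3, 7, 9, 7, 9, 6, 8]
k=3: 7<9, a[3] = 9+2 = 11 → [3, 7, 9, 11, 9, 6, 8]
k=4: 9<11, a[4] = 11+2 = 13 → [3, 7, 9, 11, 13, 6, 8]
k=5: 6<13, a[5] = 13+2 = 15 → [3, 7, 9, 11, 13, 15, 8]
k=6: 8<15, a[6] = 15+2 = 17 → [3, 7, 9, 11, 13, 15, 17]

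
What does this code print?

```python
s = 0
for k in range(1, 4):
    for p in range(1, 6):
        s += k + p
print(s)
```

75

k=1,p=1: s = 0+2 = 2
k=1,p=2: s = 2+3 = 5
k=1,p=3: s = 5+4 = 9
k=1,p=4: s = 9+5 = 14
k=1,p=5: s = 14+6 = 20
k=2,p=1: s = 20+3 = 23
k=2,p=2: s = 23+4 = 27
k=2,p=3: s = 27+5 = 32
k=2,p=4: s = 32+6 = 38
k=2,p=5: s = 38+7 = 45
k=3,p=1: s = 45+4 = 49
k=3,p=2: s = 49+5 = 54
k=3,p=3: s = 54+6 = 60
k=3,p=4: s = 60+7 = 67
k=3,p=5: s = 67+8 = 75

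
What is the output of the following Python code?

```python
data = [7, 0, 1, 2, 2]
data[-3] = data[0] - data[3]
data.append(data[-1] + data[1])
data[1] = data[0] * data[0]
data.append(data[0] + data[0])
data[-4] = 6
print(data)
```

[7, 49, 5, 6, 2, 2, 14]

data[-3] = data[0]-data[3] = 7-2 = 5 → [7, 0, 5, 2, 2]
append data[-1]+data[1] = 2+0 = 2 → [7, 0, 5, 2, 2, 2]
data[1] = data[0]*data[0] = 7*7 = 49 → [7, 49, 5, 2, 2, 2]
append data[0]+data[0] = 7+7 = 14 → [7, 49, 5, 2, 2, 2, 14]
data[-4] = 6 → [7, 49, 5, 6, 2, 2, 14]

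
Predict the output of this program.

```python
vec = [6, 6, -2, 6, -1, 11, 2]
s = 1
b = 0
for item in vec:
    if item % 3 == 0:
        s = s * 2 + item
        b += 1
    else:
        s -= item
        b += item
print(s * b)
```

item=6: %3==0, s = 1*2+6 = 8; b=1
item=6: %3==0, s = 8*2+6 = 22; b=2
item=-2: not %3==0, s = 22-(-2) = 24; b=0
item=6: %3==0, s = 24*2+6 = 54; b=1
item=-1: not %3==0, s = 54-(-1) = 55; b=0
item=11: not %3==0, s = 55-11 = 44; b=11
item=2: not %3==0, s = 44-2 = 42; b=13
s*b = 42*13 = 546

546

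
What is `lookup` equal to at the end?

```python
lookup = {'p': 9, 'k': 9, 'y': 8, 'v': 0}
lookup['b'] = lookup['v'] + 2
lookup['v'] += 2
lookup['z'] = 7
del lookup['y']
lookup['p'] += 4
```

{'p': 13, 'k': 9, 'v': 2, 'b': 2, 'z': 7}

lookup['b'] = lookup['v']+2 = 2 → {'p': 9, 'k': 9, 'y': 8, 'v': 0, 'b': 2}
lookup['v'] = 0+2 = 2 → {'p': 9, 'k': 9, 'y': 8, 'v': 2, 'b': 2}
lookup['z'] = 7 → {'p': 9, 'k': 9, 'y': 8, 'v': 2, 'b': 2, 'z': 7}
del 'y' → {'p': 9, 'k': 9, 'v': 2, 'b': 2, 'z': 7}
lookup['p'] = 9+4 = 13 → {'p': 13, 'k': 9, 'v': 2, 'b': 2, 'z': 7}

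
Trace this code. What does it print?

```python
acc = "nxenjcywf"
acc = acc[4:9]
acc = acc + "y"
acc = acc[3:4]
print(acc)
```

w

slice [4:9] → 'jcywf'
+ 'y' → 'jcywfy'
slice [3:4] → 'w'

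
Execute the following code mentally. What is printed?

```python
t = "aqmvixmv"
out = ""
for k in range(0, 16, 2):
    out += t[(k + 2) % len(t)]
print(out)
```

k=0: add t[2]='m' → 'm'
k=2: add t[4]='i' → 'mi'
k=4: add t[6]='m' → 'mim'
k=6: add t[0]='a' → 'mima'
k=8: add t[2]='m' → 'mimam'
k=10: add t[4]='i' → 'mimami'
k=12: add t[6]='m' → 'mimamim'
k=14: add t[0]='a' → 'mimamima'

mimamima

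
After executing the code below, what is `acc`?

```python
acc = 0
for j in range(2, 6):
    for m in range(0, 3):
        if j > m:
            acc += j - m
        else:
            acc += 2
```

j=2,m=0: 2>0, acc = 0+2 = 2
j=2,m=1: 2>1, acc = 2+1 = 3
j=2,m=2: not 2>2, acc = 3+2 = 5
j=3,m=0: 3>0, acc = 5+3 = 8
j=3,m=1: 3>1, acc = 8+2 = 10
j=3,m=2: 3>2, acc = 10+1 = 11
j=4,m=0: 4>0, acc = 11+4 = 15
j=4,m=1: 4>1, acc = 15+3 = 18
j=4,m=2: 4>2, acc = 18+2 = 20
j=5,m=0: 5>0, acc = 20+5 = 25
j=5,m=1: 5>1, acc = 25+4 = 29
j=5,m=2: 5>2, acc = 29+3 = 32

32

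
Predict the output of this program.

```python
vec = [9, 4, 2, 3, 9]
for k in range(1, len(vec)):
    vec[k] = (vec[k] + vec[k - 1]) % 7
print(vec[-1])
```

k=1: vec[1] = (4+9)%7 = 6 → [9, 6, 2, 3, 9]
k=2: vec[2] = (2+6)%7 = 1 → [9, 6, 1, 3, 9]
k=3: vec[3] = (3+1)%7 = 4 → [9, 6, 1, 4, 9]
k=4: vec[4] = (9+4)%7 = 6 → [9, 6, 1, 4, 6]

6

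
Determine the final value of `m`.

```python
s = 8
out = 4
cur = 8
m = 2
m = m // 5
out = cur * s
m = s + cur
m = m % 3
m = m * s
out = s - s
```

8

m = 2//5 = 0
out = 8*8 = 64
m = 8+8 = 16
m = 16%3 = 1
m = 1*8 = 8
out = 8-8 = 0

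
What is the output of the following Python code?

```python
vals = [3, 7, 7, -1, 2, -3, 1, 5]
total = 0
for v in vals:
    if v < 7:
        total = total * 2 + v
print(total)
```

91

v=3: <7, total = 0*2+3 = 3
v=7: not <7
v=7: not <7
v=-1: <7, total = 3*2+(-1) = 5
v=2: <7, total = 5*2+2 = 12
v=-3: <7, total = 12*2+(-3) = 21
v=1: <7, total = 21*2+1 = 43
v=5: <7, total = 43*2+5 = 91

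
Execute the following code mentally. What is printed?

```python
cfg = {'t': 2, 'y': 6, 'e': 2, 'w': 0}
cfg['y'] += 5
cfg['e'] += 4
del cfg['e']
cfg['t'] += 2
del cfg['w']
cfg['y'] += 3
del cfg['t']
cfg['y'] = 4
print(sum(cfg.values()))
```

cfg['y'] = 6+5 = 11 → {'t': 2, 'y': 11, 'e': 2, 'w': 0}
cfg['e'] = 2+4 = 6 → {'t': 2, 'y': 11, 'e': 6, 'w': 0}
del 'e' → {'t': 2, 'y': 11, 'w': 0}
cfg['t'] = 2+2 = 4 → {'t': 4, 'y': 11, 'w': 0}
del 'w' → {'t': 4, 'y': 11}
cfg['y'] = 11+3 = 14 → {'t': 4, 'y': 14}
del 't' → {'y': 14}
cfg['y'] = 4 → {'y': 4}
sum of values = 4

4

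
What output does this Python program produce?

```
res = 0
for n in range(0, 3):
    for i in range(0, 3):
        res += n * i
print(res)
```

n=0,i=0: res = 0+0 = 0
n=0,i=1: res = 0+0 = 0
n=0,i=2: res = 0+0 = 0
n=1,i=0: res = 0+0 = 0
n=1,i=1: res = 0+1 = 1
n=1,i=2: res = 1+2 = 3
n=2,i=0: res = 3+0 = 3
n=2,i=1: res = 3+2 = 5
n=2,i=2: res = 5+4 = 9

9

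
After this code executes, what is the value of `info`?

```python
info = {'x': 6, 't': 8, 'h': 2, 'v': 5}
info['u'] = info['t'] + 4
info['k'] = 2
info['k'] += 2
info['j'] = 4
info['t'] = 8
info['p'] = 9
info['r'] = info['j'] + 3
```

{'x': 6, 't': 8, 'h': 2, 'v': 5, 'u': 12, 'k': 4, 'j': 4, 'p': 9, 'r': 7}

info['u'] = info['t']+4 = 12 → {'x': 6, 't': 8, 'h': 2, 'v': 5, 'u': 12}
info['k'] = 2 → {'x': 6, 't': 8, 'h': 2, 'v': 5, 'u': 12, 'k': 2}
info['k'] = 2+2 = 4 → {'x': 6, 't': 8, 'h': 2, 'v': 5, 'u': 12, 'k': 4}
info['j'] = 4 → {'x': 6, 't': 8, 'h': 2, 'v': 5, 'u': 12, 'k': 4, 'j': 4}
info['t'] = 8 → {'x': 6, 't': 8, 'h': 2, 'v': 5, 'u': 12, 'k': 4, 'j': 4}
info['p'] = 9 → {'x': 6, 't': 8, 'h': 2, 'v': 5, 'u': 12, 'k': 4, 'j': 4, 'p': 9}
info['r'] = info['j']+3 = 7 → {'x': 6, 't': 8, 'h': 2, 'v': 5, 'u': 12, 'k': 4, 'j': 4, 'p': 9, 'r': 7}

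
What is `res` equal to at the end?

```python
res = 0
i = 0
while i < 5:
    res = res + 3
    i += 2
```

9

i=0: res = 0+3 = 3
i=2: res = 3+3 = 6
i=4: res = 6+3 = 9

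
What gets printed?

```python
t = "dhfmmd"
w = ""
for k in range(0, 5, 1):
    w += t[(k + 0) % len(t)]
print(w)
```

k=0: add t[0]='d' → 'd'
k=1: add t[1]='h' → 'dh'
k=2: add t[2]='f' → 'dhf'
k=3: add t[3]='m' → 'dhfm'
k=4: add t[4]='m' → 'dhfmm'

dhfmm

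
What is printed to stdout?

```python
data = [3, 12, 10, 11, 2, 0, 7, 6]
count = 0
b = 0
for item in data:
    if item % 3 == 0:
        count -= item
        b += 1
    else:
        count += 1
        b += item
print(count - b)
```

item=3: %3==0, count = 0-3 = -3; b=1
item=12: %3==0, count = (-3)-12 = -15; b=2
item=10: not %3==0, count = (-15)+1 = -14; b=12
item=11: not %3==0, count = (-14)+1 = -13; b=23
item=2: not %3==0, count = (-13)+1 = -12; b=25
item=0: %3==0, count = (-12)-0 = -12; b=26
item=7: not %3==0, count = (-12)+1 = -11; b=33
item=6: %3==0, count = (-11)-6 = -17; b=34
count-b = (-17)-34 = -51

-51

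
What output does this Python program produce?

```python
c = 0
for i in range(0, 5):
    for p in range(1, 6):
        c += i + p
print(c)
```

i=0,p=1: c = 0+1 = 1
i=0,p=2: c = 1+2 = 3
i=0,p=3: c = 3+3 = 6
i=0,p=4: c = 6+4 = 10
i=0,p=5: c = 10+5 = 15
i=1,p=1: c = 15+2 = 17
i=1,p=2: c = 17+3 = 20
i=1,p=3: c = 20+4 = 24
i=1,p=4: c = 24+5 = 29
i=1,p=5: c = 29+6 = 35
i=2,p=1: c = 35+3 = 38
i=2,p=2: c = 38+4 = 42
i=2,p=3: c = 42+5 = 47
i=2,p=4: c = 47+6 = 53
i=2,p=5: c = 53+7 = 60
i=3,p=1: c = 60+4 = 64
i=3,p=2: c = 64+5 = 69
i=3,p=3: c = 69+6 = 75
i=3,p=4: c = 75+7 = 82
i=3,p=5: c = 82+8 = 90
i=4,p=1: c = 90+5 = 95
i=4,p=2: c = 95+6 = 101
i=4,p=3: c = 101+7 = 108
i=4,p=4: c = 108+8 = 116
i=4,p=5: c = 116+9 = 125

125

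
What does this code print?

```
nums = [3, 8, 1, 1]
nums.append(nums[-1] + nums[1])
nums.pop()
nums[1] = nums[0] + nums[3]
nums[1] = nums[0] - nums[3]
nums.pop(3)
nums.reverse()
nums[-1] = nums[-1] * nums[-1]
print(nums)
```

append nums[-1]+nums[1] = 1+8 = 9 → [3, 8, 1, 1, 9]
pop() removes 9 → [3, 8, 1, 1]
nums[1] = nums[0]+nums[3] = 3+1 = 4 → [3, 4, 1, 1]
nums[1] = nums[0]-nums[3] = 3-1 = 2 → [3, 2, 1, 1]
pop(3) removes 1 → [3, 2, 1]
reverse → [1, 2, 3]
nums[-1] = nums[-1]*nums[-1] = 3*3 = 9 → [1, 2, 9]

[1, 2, 9]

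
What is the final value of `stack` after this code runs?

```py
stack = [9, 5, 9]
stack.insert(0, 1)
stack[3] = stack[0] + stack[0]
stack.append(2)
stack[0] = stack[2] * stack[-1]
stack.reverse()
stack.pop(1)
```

insert 1 at 0 → [1, 9, 5, 9]
stack[3] = stack[0]+stack[0] = 1+1 = 2 → [1, 9, 5, 2]
append 2 → [1, 9, 5, 2, 2]
stack[0] = stack[2]*stack[-1] = 5*2 = 10 → [10, 9, 5, 2, 2]
reverse → [2, 2, 5, 9, 10]
pop(1) removes 2 → [2, 5, 9, 10]

[2, 5, 9, 10]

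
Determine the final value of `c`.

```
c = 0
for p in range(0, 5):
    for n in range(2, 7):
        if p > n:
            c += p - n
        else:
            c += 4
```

p=0,n=2: not 0>2, c = 0+4 = 4
p=0,n=3: not 0>3, c = 4+4 = 8
p=0,n=4: not 0>4, c = 8+4 = 12
p=0,n=5: not 0>5, c = 12+4 = 16
p=0,n=6: not 0>6, c = 16+4 = 20
p=1,n=2: not 1>2, c = 20+4 = 24
p=1,n=3: not 1>3, c = 24+4 = 28
p=1,n=4: not 1>4, c = 28+4 = 32
p=1,n=5: not 1>5, c = 32+4 = 36
p=1,n=6: not 1>6, c = 36+4 = 40
p=2,n=2: not 2>2, c = 40+4 = 44
p=2,n=3: not 2>3, c = 44+4 = 48
p=2,n=4: not 2>4, c = 48+4 = 52
p=2,n=5: not 2>5, c = 52+4 = 56
p=2,n=6: not 2>6, c = 56+4 = 60
p=3,n=2: 3>2, c = 60+1 = 61
p=3,n=3: not 3>3, c = 61+4 = 65
p=3,n=4: not 3>4, c = 65+4 = 69
p=3,n=5: not 3>5, c = 69+4 = 73
p=3,n=6: not 3>6, c = 73+4 = 77
p=4,n=2: 4>2, c = 77+2 = 79
p=4,n=3: 4>3, c = 79+1 = 80
p=4,n=4: not 4>4, c = 80+4 = 84
p=4,n=5: not 4>5, c = 84+4 = 88
p=4,n=6: not 4>6, c = 88+4 = 92

92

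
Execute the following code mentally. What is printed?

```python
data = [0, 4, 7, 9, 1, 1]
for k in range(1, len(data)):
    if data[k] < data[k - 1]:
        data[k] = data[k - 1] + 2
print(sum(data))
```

k=1: 4>=0, unchanged → [0, 4, 7, 9, 1, 1]
k=2: 7>=4, unchanged → [0, 4, 7, 9, 1, 1]
k=3: 9>=7, unchanged → [0, 4, 7, 9, 1, 1]
k=4: 1<9, data[4] = 9+2 = 11 → [0, 4, 7, 9, 11, 1]
k=5: 1<11, data[5] = 11+2 = 13 → [0, 4, 7, 9, 11, 13]
sum = 44

44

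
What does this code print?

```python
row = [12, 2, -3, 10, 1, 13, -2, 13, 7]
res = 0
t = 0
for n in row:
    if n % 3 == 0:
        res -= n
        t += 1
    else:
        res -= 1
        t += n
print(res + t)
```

30

n=12: %3==0, res = 0-12 = -12; t=1
n=2: not %3==0, res = (-12)-1 = -13; t=3
n=-3: %3==0, res = (-13)-(-3) = -10; t=4
n=10: not %3==0, res = (-10)-1 = -11; t=14
n=1: not %3==0, res = (-11)-1 = -12; t=15
n=13: not %3==0, res = (-12)-1 = -13; t=28
n=-2: not %3==0, res = (-13)-1 = -14; t=26
n=13: not %3==0, res = (-14)-1 = -15; t=39
n=7: not %3==0, res = (-15)-1 = -16; t=46
res+t = (-16)+46 = 30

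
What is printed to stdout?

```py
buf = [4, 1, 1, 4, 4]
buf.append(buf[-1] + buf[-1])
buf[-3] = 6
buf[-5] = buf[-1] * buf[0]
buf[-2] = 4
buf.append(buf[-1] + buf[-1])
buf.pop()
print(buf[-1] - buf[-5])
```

-24

append buf[-1]+buf[-1] = 4+4 = 8 → [4, 1, 1, 4, 4, 8]
buf[-3] = 6 → [4, 1, 1, 6, 4, 8]
buf[-5] = buf[-1]*buf[0] = 8*4 = 32 → [4, 32, 1, 6, 4, 8]
buf[-2] = 4 → [4, 32, 1, 6, 4, 8]
append buf[-1]+buf[-1] = 8+8 = 16 → [4, 32, 1, 6, 4, 8, 16]
pop() removes 16 → [4, 32, 1, 6, 4, 8]
buf[-1]-buf[-5] = 8-32 = -24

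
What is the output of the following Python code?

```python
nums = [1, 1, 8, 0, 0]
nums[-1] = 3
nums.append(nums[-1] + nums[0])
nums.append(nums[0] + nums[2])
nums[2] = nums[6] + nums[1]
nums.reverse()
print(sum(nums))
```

28

nums[-1] = 3 → [1, 1, 8, 0, 3]
append nums[-1]+nums[0] = 3+1 = 4 → [1, 1, 8, 0, 3, 4]
append nums[0]+nums[2] = 1+8 = 9 → [1, 1, 8, 0, 3, 4, 9]
nums[2] = nums[6]+nums[1] = 9+1 = 10 → [1, 1, 10, 0, 3, 4, 9]
reverse → [9, 4, 3, 0, 10, 1, 1]
sum = 28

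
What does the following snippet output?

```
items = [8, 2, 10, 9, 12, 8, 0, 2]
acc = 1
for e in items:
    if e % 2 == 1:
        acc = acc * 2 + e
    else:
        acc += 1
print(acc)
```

21

e=8: not odd, acc = 1+1 = 2
e=2: not odd, acc = 2+1 = 3
e=10: not odd, acc = 3+1 = 4
e=9: odd, acc = 4*2+9 = 17
e=12: not odd, acc = 17+1 = 18
e=8: not odd, acc = 18+1 = 19
e=0: not odd, acc = 19+1 = 20
e=2: not odd, acc = 20+1 = 21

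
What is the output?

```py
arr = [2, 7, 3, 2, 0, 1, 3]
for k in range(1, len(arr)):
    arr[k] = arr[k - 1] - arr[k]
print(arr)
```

k=1: arr[1] = 2-7 = -5 → [2, -5, 3, 2, 0, 1, 3]
k=2: arr[2] = (-5)-3 = -8 → [2, -5, -8, 2, 0, 1, 3]
k=3: arr[3] = (-8)-2 = -10 → [2, -5, -8, -10, 0, 1, 3]
k=4: arr[4] = (-10)-0 = -10 → [2, -5, -8, -10, -10, 1, 3]
k=5: arr[5] = (-10)-1 = -11 → [2, -5, -8, -10, -10, -11, 3]
k=6: arr[6] = (-11)-3 = -14 → [2, -5, -8, -10, -10, -11, -14]

[2, -5, -8, -10, -10, -11, -14]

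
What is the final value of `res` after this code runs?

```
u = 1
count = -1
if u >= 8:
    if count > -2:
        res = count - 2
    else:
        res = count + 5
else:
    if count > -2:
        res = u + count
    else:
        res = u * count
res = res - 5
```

u=1, count=-1
u >= 8 is False; count > -2 is True
→ res = u + count = 0
res = 0-5 = -5

-5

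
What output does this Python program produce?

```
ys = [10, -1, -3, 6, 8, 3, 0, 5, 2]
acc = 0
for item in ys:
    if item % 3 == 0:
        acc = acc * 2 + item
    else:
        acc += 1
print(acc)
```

item=10: not %3==0, acc = 0+1 = 1
item=-1: not %3==0, acc = 1+1 = 2
item=-3: %3==0, acc = 2*2+(-3) = 1
item=6: %3==0, acc = 1*2+6 = 8
item=8: not %3==0, acc = 8+1 = 9
item=3: %3==0, acc = 9*2+3 = 21
item=0: %3==0, acc = 21*2+0 = 42
item=5: not %3==0, acc = 42+1 = 43
item=2: not %3==0, acc = 43+1 = 44

44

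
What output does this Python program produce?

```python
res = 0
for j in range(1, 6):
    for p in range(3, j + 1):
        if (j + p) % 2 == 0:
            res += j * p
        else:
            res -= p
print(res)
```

j=3,p=3: even sum, res = 0+9 = 9
j=4,p=3: odd sum, res = 9-3 = 6
j=4,p=4: even sum, res = 6+16 = 22
j=5,p=3: even sum, res = 22+15 = 37
j=5,p=4: odd sum, res = 37-4 = 33
j=5,p=5: even sum, res = 33+25 = 58

58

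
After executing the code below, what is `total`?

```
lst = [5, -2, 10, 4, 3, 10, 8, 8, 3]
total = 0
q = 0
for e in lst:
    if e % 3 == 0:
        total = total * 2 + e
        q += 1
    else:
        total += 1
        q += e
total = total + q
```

e=5: not %3==0, total = 0+1 = 1; q=5
e=-2: not %3==0, total = 1+1 = 2; q=3
e=10: not %3==0, total = 2+1 = 3; q=13
e=4: not %3==0, total = 3+1 = 4; q=17
e=3: %3==0, total = 4*2+3 = 11; q=18
e=10: not %3==0, total = 11+1 = 12; q=28
e=8: not %3==0, total = 12+1 = 13; q=36
e=8: not %3==0, total = 13+1 = 14; q=44
e=3: %3==0, total = 14*2+3 = 31; q=45
total+q = 31+45 = 76

76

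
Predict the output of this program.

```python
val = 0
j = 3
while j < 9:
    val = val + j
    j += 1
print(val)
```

33

j=3: val = 0+3 = 3
j=4: val = 3+4 = 7
j=5: val = 7+5 = 12
j=6: val = 12+6 = 18
j=7: val = 18+7 = 25
j=8: val = 25+8 = 33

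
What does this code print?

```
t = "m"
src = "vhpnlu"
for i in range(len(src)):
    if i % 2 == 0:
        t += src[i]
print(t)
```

i=0: add 'v' → 'mv'
i=1: skip
i=2: add 'p' → 'mvp'
i=3: skip
i=4: add 'l' → 'mvpl'
i=5: skip

mvpl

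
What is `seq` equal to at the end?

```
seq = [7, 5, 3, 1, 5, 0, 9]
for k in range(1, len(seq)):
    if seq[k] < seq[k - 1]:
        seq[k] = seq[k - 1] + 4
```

[7, 11, 15, 19, 23, 27, 31]

k=1: 5<7, seq[1] = 7+4 = 11 → [7, 11, 3, 1, 5, 0, 9]
k=2: 3<11, seq[2] = 11+4 = 15 → [7, 11, 15, 1, 5, 0, 9]
k=3: 1<15, seq[3] = 15+4 = 19 → [7, 11, 15, 19, 5, 0, 9]
k=4: 5<19, seq[4] = 19+4 = 23 → [7, 11, 15, 19, 23, 0, 9]
k=5: 0<23, seq[5] = 23+4 = 27 → [7, 11, 15, 19, 23, 27, 9]
k=6: 9<27, seq[6] = 27+4 = 31 → [7, 11, 15, 19, 23, 27, 31]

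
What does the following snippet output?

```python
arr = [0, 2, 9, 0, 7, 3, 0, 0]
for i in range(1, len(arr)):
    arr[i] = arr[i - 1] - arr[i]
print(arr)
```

[0, -2, -11, -11, -18, -21, -21, -21]

i=1: arr[1] = 0-2 = -2 → [0, -2, 9, 0, 7, 3, 0, 0]
i=2: arr[2] = (-2)-9 = -11 → [0, -2, -11, 0, 7, 3, 0, 0]
i=3: arr[3] = (-11)-0 = -11 → [0, -2, -11, -11, 7, 3, 0, 0]
i=4: arr[4] = (-11)-7 = -18 → [0, -2, -11, -11, -18, 3, 0, 0]
i=5: arr[5] = (-18)-3 = -21 → [0, -2, -11, -11, -18, -21, 0, 0]
i=6: arr[6] = (-21)-0 = -21 → [0, -2, -11, -11, -18, -21, -21, 0]
i=7: arr[7] = (-21)-0 = -21 → [0, -2, -11, -11, -18, -21, -21, -21]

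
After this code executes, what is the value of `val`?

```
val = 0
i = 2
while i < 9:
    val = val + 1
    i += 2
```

i=2: val = 0+1 = 1
i=4: val = 1+1 = 2
i=6: val = 2+1 = 3
i=8: val = 3+1 = 4

4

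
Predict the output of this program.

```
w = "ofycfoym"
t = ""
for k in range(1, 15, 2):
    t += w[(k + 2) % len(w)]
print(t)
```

comfcom

k=1: add w[3]='c' → 'c'
k=3: add w[5]='o' → 'co'
k=5: add w[7]='m' → 'com'
k=7: add w[1]='f' → 'comf'
k=9: add w[3]='c' → 'comfc'
k=11: add w[5]='o' → 'comfco'
k=13: add w[7]='m' → 'comfcom'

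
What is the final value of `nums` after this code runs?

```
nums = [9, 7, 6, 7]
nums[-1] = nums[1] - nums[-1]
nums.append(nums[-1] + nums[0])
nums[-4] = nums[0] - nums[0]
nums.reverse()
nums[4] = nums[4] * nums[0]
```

nums[-1] = nums[1]-nums[-1] = 7-7 = 0 → [9, 7, 6, 0]
append nums[-1]+nums[0] = 0+9 = 9 → [9, 7, 6, 0, 9]
nums[-4] = nums[0]-nums[0] = 9-9 = 0 → [9, 0, 6, 0, 9]
reverse → [9, 0, 6, 0, 9]
nums[4] = nums[4]*nums[0] = 9*9 = 81 → [9, 0, 6, 0, 81]

[9, 0, 6, 0, 81]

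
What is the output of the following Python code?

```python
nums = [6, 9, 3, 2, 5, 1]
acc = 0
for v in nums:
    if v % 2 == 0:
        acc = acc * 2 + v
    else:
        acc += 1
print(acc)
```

20

v=6: even, acc = 0*2+6 = 6
v=9: not even, acc = 6+1 = 7
v=3: not even, acc = 7+1 = 8
v=2: even, acc = 8*2+2 = 18
v=5: not even, acc = 18+1 = 19
v=1: not even, acc = 19+1 = 20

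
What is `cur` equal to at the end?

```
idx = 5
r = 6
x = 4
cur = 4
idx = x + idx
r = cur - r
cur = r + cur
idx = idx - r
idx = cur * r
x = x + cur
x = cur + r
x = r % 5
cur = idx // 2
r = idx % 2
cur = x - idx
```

idx = 4+5 = 9
r = 4-6 = -2
cur = (-2)+4 = 2
idx = 9-(-2) = 11
idx = 2*(-2) = -4
x = 4+2 = 6
x = 2+(-2) = 0
x = (-2)%5 = 3
cur = (-4)//2 = -2
r = (-4)%2 = 0
cur = 3-(-4) = 7

7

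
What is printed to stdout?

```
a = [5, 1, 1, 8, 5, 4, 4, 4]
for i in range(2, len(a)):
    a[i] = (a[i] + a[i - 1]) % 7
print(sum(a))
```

25

i=2: a[2] = (1+1)%7 = 2 → [5, 1, 2, 8, 5, 4, 4, 4]
i=3: a[3] = (8+2)%7 = 3 → [5, 1, 2, 3, 5, 4, 4, 4]
i=4: a[4] = (5+3)%7 = 1 → [5, 1, 2, 3, 1, 4, 4, 4]
i=5: a[5] = (4+1)%7 = 5 → [5, 1, 2, 3, 1, 5, 4, 4]
i=6: a[6] = (4+5)%7 = 2 → [5, 1, 2, 3, 1, 5, 2, 4]
i=7: a[7] = (4+2)%7 = 6 → [5, 1, 2, 3, 1, 5, 2, 6]
sum = 25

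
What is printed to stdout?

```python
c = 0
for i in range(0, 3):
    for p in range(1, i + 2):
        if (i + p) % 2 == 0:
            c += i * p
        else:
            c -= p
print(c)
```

i=0,p=1: odd sum, c = 0-1 = -1
i=1,p=1: even sum, c = (-1)+1 = 0
i=1,p=2: odd sum, c = 0-2 = -2
i=2,p=1: odd sum, c = (-2)-1 = -3
i=2,p=2: even sum, c = (-3)+4 = 1
i=2,p=3: odd sum, c = 1-3 = -2

-2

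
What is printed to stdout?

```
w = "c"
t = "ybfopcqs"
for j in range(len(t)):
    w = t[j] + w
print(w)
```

j=0: prepend 'y' → 'yc'
j=1: prepend 'b' → 'byc'
j=2: prepend 'f' → 'fbyc'
j=3: prepend 'o' → 'ofbyc'
j=4: prepend 'p' → 'pofbyc'
j=5: prepend 'c' → 'cpofbyc'
j=6: prepend 'q' → 'qcpofbyc'
j=7: prepend 's' → 'sqcpofbyc'

sqcpofbyc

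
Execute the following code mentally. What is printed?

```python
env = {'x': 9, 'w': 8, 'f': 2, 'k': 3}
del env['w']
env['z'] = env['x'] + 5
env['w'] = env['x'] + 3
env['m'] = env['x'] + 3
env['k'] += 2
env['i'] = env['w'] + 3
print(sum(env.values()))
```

69

del 'w' → {'x': 9, 'f': 2, 'k': 3}
env['z'] = env['x']+5 = 14 → {'x': 9, 'f': 2, 'k': 3, 'z': 14}
env['w'] = env['x']+3 = 12 → {'x': 9, 'f': 2, 'k': 3, 'z': 14, 'w': 12}
env['m'] = env['x']+3 = 12 → {'x': 9, 'f': 2, 'k': 3, 'z': 14, 'w': 12, 'm': 12}
env['k'] = 3+2 = 5 → {'x': 9, 'f': 2, 'k': 5, 'z': 14, 'w': 12, 'm': 12}
env['i'] = env['w']+3 = 15 → {'x': 9, 'f': 2, 'k': 5, 'z': 14, 'w': 12, 'm': 12, 'i': 15}
sum of values = 69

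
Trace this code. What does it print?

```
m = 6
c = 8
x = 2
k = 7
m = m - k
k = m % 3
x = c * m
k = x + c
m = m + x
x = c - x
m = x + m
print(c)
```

m = 6-7 = -1
k = (-1)%3 = 2
x = 8*(-1) = -8
k = (-8)+8 = 0
m = (-1)+(-8) = -9
x = 8-(-8) = 16
m = 16+(-9) = 7

8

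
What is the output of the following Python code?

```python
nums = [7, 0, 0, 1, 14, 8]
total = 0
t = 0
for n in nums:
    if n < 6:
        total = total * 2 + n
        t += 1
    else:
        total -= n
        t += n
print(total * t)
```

n=7: not <6, total = 0-7 = -7; t=7
n=0: <6, total = (-7)*2+0 = -14; t=8
n=0: <6, total = (-14)*2+0 = -28; t=9
n=1: <6, total = (-28)*2+1 = -55; t=10
n=14: not <6, total = (-55)-14 = -69; t=24
n=8: not <6, total = (-69)-8 = -77; t=32
total*t = (-77)*32 = -2464

-2464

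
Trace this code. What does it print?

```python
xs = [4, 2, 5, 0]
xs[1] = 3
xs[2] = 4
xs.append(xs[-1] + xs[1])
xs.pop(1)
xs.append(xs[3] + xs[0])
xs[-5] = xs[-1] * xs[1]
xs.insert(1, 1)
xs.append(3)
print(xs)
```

[28, 1, 4, 0, 3, 7, 3]

xs[1] = 3 → [4, 3, 5, 0]
xs[2] = 4 → [4, 3, 4, 0]
append xs[-1]+xs[1] = 0+3 = 3 → [4, 3, 4, 0, 3]
pop(1) removes 3 → [4, 4, 0, 3]
append xs[3]+xs[0] = 3+4 = 7 → [4, 4, 0, 3, 7]
xs[-5] = xs[-1]*xs[1] = 7*4 = 28 → [28, 4, 0, 3, 7]
insert 1 at 1 → [28, 1, 4, 0, 3, 7]
append 3 → [28, 1, 4, 0, 3, 7, 3]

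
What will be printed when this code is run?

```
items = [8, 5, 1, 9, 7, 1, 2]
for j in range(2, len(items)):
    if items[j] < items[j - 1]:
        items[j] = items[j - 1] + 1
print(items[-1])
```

12

j=2: 1<5, items[2] = 5+1 = 6 → [8, 5, 6, 9, 7, 1, 2]
j=3: 9>=6, unchanged → [8, 5, 6, 9, 7, 1, 2]
j=4: 7<9, items[4] = 9+1 = 10 → [8, 5, 6, 9, 10, 1, 2]
j=5: 1<10, items[5] = 10+1 = 11 → [8, 5, 6, 9, 10, 11, 2]
j=6: 2<11, items[6] = 11+1 = 12 → [8, 5, 6, 9, 10, 11, 12]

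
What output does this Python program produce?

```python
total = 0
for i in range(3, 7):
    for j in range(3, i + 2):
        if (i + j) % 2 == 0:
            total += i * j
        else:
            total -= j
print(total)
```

88

i=3,j=3: even sum, total = 0+9 = 9
i=3,j=4: odd sum, total = 9-4 = 5
i=4,j=3: odd sum, total = 5-3 = 2
i=4,j=4: even sum, total = 2+16 = 18
i=4,j=5: odd sum, total = 18-5 = 13
i=5,j=3: even sum, total = 13+15 = 28
i=5,j=4: odd sum, total = 28-4 = 24
i=5,j=5: even sum, total = 24+25 = 49
i=5,j=6: odd sum, total = 49-6 = 43
i=6,j=3: odd sum, total = 43-3 = 40
i=6,j=4: even sum, total = 40+24 = 64
i=6,j=5: odd sum, total = 64-5 = 59
i=6,j=6: even sum, total = 59+36 = 95
i=6,j=7: odd sum, total = 95-7 = 88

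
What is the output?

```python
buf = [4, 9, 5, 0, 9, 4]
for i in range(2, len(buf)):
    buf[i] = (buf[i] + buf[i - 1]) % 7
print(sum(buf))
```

i=2: buf[2] = (5+9)%7 = 0 → [4, 9, 0, 0, 9, 4]
i=3: buf[3] = (0+0)%7 = 0 → [4, 9, 0, 0, 9, 4]
i=4: buf[4] = (9+0)%7 = 2 → [4, 9, 0, 0, 2, 4]
i=5: buf[5] = (4+2)%7 = 6 → [4, 9, 0, 0, 2, 6]
sum = 21

21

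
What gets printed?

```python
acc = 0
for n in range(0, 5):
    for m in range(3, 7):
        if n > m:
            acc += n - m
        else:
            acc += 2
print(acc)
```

n=0,m=3: not 0>3, acc = 0+2 = 2
n=0,m=4: not 0>4, acc = 2+2 = 4
n=0,m=5: not 0>5, acc = 4+2 = 6
n=0,m=6: not 0>6, acc = 6+2 = 8
n=1,m=3: not 1>3, acc = 8+2 = 10
n=1,m=4: not 1>4, acc = 10+2 = 12
n=1,m=5: not 1>5, acc = 12+2 = 14
n=1,m=6: not 1>6, acc = 14+2 = 16
n=2,m=3: not 2>3, acc = 16+2 = 18
n=2,m=4: not 2>4, acc = 18+2 = 20
n=2,m=5: not 2>5, acc = 20+2 = 22
n=2,m=6: not 2>6, acc = 22+2 = 24
n=3,m=3: not 3>3, acc = 24+2 = 26
n=3,m=4: not 3>4, acc = 26+2 = 28
n=3,m=5: not 3>5, acc = 28+2 = 30
n=3,m=6: not 3>6, acc = 30+2 = 32
n=4,m=3: 4>3, acc = 32+1 = 33
n=4,m=4: not 4>4, acc = 33+2 = 35
n=4,m=5: not 4>5, acc = 35+2 = 37
n=4,m=6: not 4>6, acc = 37+2 = 39

39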